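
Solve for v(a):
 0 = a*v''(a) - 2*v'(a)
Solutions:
 v(a) = C1 + C2*a^3


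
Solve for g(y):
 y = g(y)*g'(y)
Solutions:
 g(y) = -sqrt(C1 + y^2)
 g(y) = sqrt(C1 + y^2)


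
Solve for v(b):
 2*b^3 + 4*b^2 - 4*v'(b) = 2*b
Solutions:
 v(b) = C1 + b^4/8 + b^3/3 - b^2/4


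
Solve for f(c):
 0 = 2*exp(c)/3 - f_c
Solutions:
 f(c) = C1 + 2*exp(c)/3


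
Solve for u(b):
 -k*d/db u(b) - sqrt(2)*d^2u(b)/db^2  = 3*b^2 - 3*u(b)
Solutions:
 u(b) = C1*exp(sqrt(2)*b*(-k + sqrt(k^2 + 12*sqrt(2)))/4) + C2*exp(-sqrt(2)*b*(k + sqrt(k^2 + 12*sqrt(2)))/4) + b^2 + 2*b*k/3 + 2*k^2/9 + 2*sqrt(2)/3


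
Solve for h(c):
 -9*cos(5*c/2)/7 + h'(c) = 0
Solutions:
 h(c) = C1 + 18*sin(5*c/2)/35


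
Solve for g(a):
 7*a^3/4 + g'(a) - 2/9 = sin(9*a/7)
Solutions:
 g(a) = C1 - 7*a^4/16 + 2*a/9 - 7*cos(9*a/7)/9


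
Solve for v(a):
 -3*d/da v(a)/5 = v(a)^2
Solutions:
 v(a) = 3/(C1 + 5*a)


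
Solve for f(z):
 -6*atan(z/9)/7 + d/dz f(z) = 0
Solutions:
 f(z) = C1 + 6*z*atan(z/9)/7 - 27*log(z^2 + 81)/7


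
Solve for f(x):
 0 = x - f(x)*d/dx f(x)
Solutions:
 f(x) = -sqrt(C1 + x^2)
 f(x) = sqrt(C1 + x^2)


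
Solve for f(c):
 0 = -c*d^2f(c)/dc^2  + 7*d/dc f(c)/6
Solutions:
 f(c) = C1 + C2*c^(13/6)


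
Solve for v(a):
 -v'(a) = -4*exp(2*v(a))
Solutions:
 v(a) = log(-sqrt(-1/(C1 + 4*a))) - log(2)/2
 v(a) = log(-1/(C1 + 4*a))/2 - log(2)/2


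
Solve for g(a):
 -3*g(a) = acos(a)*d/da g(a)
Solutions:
 g(a) = C1*exp(-3*Integral(1/acos(a), a))


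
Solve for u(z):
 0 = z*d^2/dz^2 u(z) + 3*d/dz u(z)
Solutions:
 u(z) = C1 + C2/z^2


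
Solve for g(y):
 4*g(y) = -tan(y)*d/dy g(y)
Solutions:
 g(y) = C1/sin(y)^4


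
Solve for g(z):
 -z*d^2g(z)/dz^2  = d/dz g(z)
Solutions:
 g(z) = C1 + C2*log(z)


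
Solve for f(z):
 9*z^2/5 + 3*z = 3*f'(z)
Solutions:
 f(z) = C1 + z^3/5 + z^2/2


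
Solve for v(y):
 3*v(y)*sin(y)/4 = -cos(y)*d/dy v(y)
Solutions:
 v(y) = C1*cos(y)^(3/4)


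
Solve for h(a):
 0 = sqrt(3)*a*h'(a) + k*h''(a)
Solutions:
 h(a) = C1 + C2*sqrt(k)*erf(sqrt(2)*3^(1/4)*a*sqrt(1/k)/2)


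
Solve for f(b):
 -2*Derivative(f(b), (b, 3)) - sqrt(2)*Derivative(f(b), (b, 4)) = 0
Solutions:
 f(b) = C1 + C2*b + C3*b^2 + C4*exp(-sqrt(2)*b)


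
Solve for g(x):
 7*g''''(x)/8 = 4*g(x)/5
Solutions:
 g(x) = C1*exp(-2*2^(1/4)*35^(3/4)*x/35) + C2*exp(2*2^(1/4)*35^(3/4)*x/35) + C3*sin(2*2^(1/4)*35^(3/4)*x/35) + C4*cos(2*2^(1/4)*35^(3/4)*x/35)


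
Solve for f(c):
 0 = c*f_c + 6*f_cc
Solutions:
 f(c) = C1 + C2*erf(sqrt(3)*c/6)


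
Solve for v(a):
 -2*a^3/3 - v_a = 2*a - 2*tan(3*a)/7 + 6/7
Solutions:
 v(a) = C1 - a^4/6 - a^2 - 6*a/7 - 2*log(cos(3*a))/21


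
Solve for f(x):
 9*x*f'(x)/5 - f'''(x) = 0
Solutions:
 f(x) = C1 + Integral(C2*airyai(15^(2/3)*x/5) + C3*airybi(15^(2/3)*x/5), x)


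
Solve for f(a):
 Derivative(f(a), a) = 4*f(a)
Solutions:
 f(a) = C1*exp(4*a)


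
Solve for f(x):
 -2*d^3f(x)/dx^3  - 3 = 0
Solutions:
 f(x) = C1 + C2*x + C3*x^2 - x^3/4


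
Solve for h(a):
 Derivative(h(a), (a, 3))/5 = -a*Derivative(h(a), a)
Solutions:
 h(a) = C1 + Integral(C2*airyai(-5^(1/3)*a) + C3*airybi(-5^(1/3)*a), a)


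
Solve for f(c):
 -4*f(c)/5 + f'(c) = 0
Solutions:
 f(c) = C1*exp(4*c/5)


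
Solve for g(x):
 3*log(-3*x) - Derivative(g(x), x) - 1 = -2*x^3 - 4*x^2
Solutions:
 g(x) = C1 + x^4/2 + 4*x^3/3 + 3*x*log(-x) + x*(-4 + 3*log(3))


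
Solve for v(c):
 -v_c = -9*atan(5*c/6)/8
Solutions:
 v(c) = C1 + 9*c*atan(5*c/6)/8 - 27*log(25*c^2 + 36)/40


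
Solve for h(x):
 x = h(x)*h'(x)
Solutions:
 h(x) = -sqrt(C1 + x^2)
 h(x) = sqrt(C1 + x^2)


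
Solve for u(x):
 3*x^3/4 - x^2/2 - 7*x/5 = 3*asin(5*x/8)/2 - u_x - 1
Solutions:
 u(x) = C1 - 3*x^4/16 + x^3/6 + 7*x^2/10 + 3*x*asin(5*x/8)/2 - x + 3*sqrt(64 - 25*x^2)/10


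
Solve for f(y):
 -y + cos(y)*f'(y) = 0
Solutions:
 f(y) = C1 + Integral(y/cos(y), y)


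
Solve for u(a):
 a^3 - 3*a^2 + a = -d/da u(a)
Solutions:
 u(a) = C1 - a^4/4 + a^3 - a^2/2


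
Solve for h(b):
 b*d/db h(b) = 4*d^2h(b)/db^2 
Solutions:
 h(b) = C1 + C2*erfi(sqrt(2)*b/4)


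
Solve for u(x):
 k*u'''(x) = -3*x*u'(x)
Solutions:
 u(x) = C1 + Integral(C2*airyai(3^(1/3)*x*(-1/k)^(1/3)) + C3*airybi(3^(1/3)*x*(-1/k)^(1/3)), x)


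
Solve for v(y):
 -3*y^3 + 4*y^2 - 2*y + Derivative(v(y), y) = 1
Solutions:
 v(y) = C1 + 3*y^4/4 - 4*y^3/3 + y^2 + y


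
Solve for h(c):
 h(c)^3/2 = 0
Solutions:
 h(c) = 0


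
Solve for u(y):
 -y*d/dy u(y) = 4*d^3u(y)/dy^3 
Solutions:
 u(y) = C1 + Integral(C2*airyai(-2^(1/3)*y/2) + C3*airybi(-2^(1/3)*y/2), y)


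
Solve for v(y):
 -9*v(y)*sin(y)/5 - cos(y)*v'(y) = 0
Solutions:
 v(y) = C1*cos(y)^(9/5)


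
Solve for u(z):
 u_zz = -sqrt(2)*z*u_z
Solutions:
 u(z) = C1 + C2*erf(2^(3/4)*z/2)


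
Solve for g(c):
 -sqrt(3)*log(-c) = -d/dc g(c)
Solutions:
 g(c) = C1 + sqrt(3)*c*log(-c) - sqrt(3)*c


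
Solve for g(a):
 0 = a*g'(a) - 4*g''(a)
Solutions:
 g(a) = C1 + C2*erfi(sqrt(2)*a/4)


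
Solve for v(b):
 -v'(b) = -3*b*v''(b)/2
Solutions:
 v(b) = C1 + C2*b^(5/3)


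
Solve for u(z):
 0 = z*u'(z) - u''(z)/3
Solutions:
 u(z) = C1 + C2*erfi(sqrt(6)*z/2)


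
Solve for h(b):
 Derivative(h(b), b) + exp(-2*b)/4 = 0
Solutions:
 h(b) = C1 + exp(-2*b)/8


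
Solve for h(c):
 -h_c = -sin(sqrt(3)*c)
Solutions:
 h(c) = C1 - sqrt(3)*cos(sqrt(3)*c)/3


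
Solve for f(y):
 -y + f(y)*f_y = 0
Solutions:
 f(y) = -sqrt(C1 + y^2)
 f(y) = sqrt(C1 + y^2)


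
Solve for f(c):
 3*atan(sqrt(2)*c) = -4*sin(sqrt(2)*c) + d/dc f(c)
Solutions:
 f(c) = C1 + 3*c*atan(sqrt(2)*c) - 3*sqrt(2)*log(2*c^2 + 1)/4 - 2*sqrt(2)*cos(sqrt(2)*c)


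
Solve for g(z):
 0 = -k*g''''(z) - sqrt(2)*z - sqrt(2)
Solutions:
 g(z) = C1 + C2*z + C3*z^2 + C4*z^3 - sqrt(2)*z^5/(120*k) - sqrt(2)*z^4/(24*k)


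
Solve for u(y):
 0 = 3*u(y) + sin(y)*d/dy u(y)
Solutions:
 u(y) = C1*(cos(y) + 1)^(3/2)/(cos(y) - 1)^(3/2)


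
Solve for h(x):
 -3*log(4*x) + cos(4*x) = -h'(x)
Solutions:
 h(x) = C1 + 3*x*log(x) - 3*x + 6*x*log(2) - sin(4*x)/4


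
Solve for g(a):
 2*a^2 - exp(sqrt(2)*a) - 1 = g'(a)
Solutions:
 g(a) = C1 + 2*a^3/3 - a - sqrt(2)*exp(sqrt(2)*a)/2


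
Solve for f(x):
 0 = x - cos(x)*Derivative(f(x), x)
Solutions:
 f(x) = C1 + Integral(x/cos(x), x)


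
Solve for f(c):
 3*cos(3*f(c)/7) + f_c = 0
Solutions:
 3*c - 7*log(sin(3*f(c)/7) - 1)/6 + 7*log(sin(3*f(c)/7) + 1)/6 = C1


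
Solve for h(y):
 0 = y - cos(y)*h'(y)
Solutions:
 h(y) = C1 + Integral(y/cos(y), y)


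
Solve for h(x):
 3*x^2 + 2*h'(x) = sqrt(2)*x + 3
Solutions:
 h(x) = C1 - x^3/2 + sqrt(2)*x^2/4 + 3*x/2


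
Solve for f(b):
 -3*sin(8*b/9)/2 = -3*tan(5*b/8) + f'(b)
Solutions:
 f(b) = C1 - 24*log(cos(5*b/8))/5 + 27*cos(8*b/9)/16


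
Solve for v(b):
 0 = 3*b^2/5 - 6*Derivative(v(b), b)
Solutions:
 v(b) = C1 + b^3/30


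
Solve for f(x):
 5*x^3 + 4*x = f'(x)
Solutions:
 f(x) = C1 + 5*x^4/4 + 2*x^2


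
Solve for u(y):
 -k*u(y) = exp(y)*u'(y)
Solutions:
 u(y) = C1*exp(k*exp(-y))


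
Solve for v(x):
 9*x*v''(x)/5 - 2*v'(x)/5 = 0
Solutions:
 v(x) = C1 + C2*x^(11/9)


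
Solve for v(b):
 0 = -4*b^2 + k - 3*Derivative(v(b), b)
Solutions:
 v(b) = C1 - 4*b^3/9 + b*k/3


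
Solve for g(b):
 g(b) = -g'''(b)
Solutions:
 g(b) = C3*exp(-b) + (C1*sin(sqrt(3)*b/2) + C2*cos(sqrt(3)*b/2))*exp(b/2)


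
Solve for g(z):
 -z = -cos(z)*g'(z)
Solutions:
 g(z) = C1 + Integral(z/cos(z), z)


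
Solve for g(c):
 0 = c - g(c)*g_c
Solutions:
 g(c) = -sqrt(C1 + c^2)
 g(c) = sqrt(C1 + c^2)


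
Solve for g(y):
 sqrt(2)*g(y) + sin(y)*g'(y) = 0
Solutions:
 g(y) = C1*(cos(y) + 1)^(sqrt(2)/2)/(cos(y) - 1)^(sqrt(2)/2)


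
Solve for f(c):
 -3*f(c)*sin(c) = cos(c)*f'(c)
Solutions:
 f(c) = C1*cos(c)^3


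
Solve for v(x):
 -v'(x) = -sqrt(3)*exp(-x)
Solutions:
 v(x) = C1 - sqrt(3)*exp(-x)


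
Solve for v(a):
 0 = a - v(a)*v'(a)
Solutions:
 v(a) = -sqrt(C1 + a^2)
 v(a) = sqrt(C1 + a^2)


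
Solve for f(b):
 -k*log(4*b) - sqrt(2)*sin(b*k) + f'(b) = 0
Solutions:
 f(b) = C1 + b*k*(log(b) - 1) + 2*b*k*log(2) + sqrt(2)*Piecewise((-cos(b*k)/k, Ne(k, 0)), (0, True))


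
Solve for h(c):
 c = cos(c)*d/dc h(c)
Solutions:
 h(c) = C1 + Integral(c/cos(c), c)


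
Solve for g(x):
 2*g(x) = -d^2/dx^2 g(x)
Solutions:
 g(x) = C1*sin(sqrt(2)*x) + C2*cos(sqrt(2)*x)


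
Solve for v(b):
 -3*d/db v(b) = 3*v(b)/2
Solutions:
 v(b) = C1*exp(-b/2)


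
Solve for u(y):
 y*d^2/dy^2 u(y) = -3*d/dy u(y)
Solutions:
 u(y) = C1 + C2/y^2


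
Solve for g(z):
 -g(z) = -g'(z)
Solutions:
 g(z) = C1*exp(z)


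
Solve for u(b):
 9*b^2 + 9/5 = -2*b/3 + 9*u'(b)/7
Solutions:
 u(b) = C1 + 7*b^3/3 + 7*b^2/27 + 7*b/5


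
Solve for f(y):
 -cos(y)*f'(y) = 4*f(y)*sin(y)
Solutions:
 f(y) = C1*cos(y)^4


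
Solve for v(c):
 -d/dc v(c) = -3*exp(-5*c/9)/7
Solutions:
 v(c) = C1 - 27*exp(-5*c/9)/35


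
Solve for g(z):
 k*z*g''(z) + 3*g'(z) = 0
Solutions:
 g(z) = C1 + z^(((re(k) - 3)*re(k) + im(k)^2)/(re(k)^2 + im(k)^2))*(C2*sin(3*log(z)*Abs(im(k))/(re(k)^2 + im(k)^2)) + C3*cos(3*log(z)*im(k)/(re(k)^2 + im(k)^2)))


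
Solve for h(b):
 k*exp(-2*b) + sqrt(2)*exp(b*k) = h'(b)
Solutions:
 h(b) = C1 - k*exp(-2*b)/2 + sqrt(2)*exp(b*k)/k


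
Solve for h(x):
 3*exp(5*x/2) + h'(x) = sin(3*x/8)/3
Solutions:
 h(x) = C1 - 6*exp(5*x/2)/5 - 8*cos(3*x/8)/9


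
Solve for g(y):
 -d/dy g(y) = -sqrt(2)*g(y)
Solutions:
 g(y) = C1*exp(sqrt(2)*y)


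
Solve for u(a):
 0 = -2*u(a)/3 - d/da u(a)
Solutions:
 u(a) = C1*exp(-2*a/3)


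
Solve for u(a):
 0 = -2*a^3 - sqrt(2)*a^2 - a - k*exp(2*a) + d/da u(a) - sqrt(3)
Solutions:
 u(a) = C1 + a^4/2 + sqrt(2)*a^3/3 + a^2/2 + sqrt(3)*a + k*exp(2*a)/2


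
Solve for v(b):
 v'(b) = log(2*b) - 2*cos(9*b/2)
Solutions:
 v(b) = C1 + b*log(b) - b + b*log(2) - 4*sin(9*b/2)/9


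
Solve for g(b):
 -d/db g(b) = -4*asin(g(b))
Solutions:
 Integral(1/asin(_y), (_y, g(b))) = C1 + 4*b


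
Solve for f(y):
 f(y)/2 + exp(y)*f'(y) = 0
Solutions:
 f(y) = C1*exp(exp(-y)/2)


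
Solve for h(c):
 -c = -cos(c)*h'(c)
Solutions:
 h(c) = C1 + Integral(c/cos(c), c)


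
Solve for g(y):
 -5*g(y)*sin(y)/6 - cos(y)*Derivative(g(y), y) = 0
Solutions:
 g(y) = C1*cos(y)^(5/6)


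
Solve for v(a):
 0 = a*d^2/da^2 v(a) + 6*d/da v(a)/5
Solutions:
 v(a) = C1 + C2/a^(1/5)


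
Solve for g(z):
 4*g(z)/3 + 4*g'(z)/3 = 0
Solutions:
 g(z) = C1*exp(-z)


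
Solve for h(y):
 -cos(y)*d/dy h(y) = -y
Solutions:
 h(y) = C1 + Integral(y/cos(y), y)


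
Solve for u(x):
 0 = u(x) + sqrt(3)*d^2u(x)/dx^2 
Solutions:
 u(x) = C1*sin(3^(3/4)*x/3) + C2*cos(3^(3/4)*x/3)


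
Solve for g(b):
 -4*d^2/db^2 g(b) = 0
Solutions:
 g(b) = C1 + C2*b


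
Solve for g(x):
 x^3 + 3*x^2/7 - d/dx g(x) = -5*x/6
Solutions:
 g(x) = C1 + x^4/4 + x^3/7 + 5*x^2/12


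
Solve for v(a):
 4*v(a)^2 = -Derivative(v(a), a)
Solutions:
 v(a) = 1/(C1 + 4*a)


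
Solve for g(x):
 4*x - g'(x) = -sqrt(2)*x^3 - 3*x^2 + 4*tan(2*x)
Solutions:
 g(x) = C1 + sqrt(2)*x^4/4 + x^3 + 2*x^2 + 2*log(cos(2*x))


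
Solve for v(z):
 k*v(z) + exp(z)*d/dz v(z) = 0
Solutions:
 v(z) = C1*exp(k*exp(-z))


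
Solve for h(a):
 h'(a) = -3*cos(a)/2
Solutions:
 h(a) = C1 - 3*sin(a)/2


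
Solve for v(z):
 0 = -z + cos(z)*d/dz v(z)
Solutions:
 v(z) = C1 + Integral(z/cos(z), z)


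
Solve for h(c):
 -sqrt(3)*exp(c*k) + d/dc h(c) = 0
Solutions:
 h(c) = C1 + sqrt(3)*exp(c*k)/k


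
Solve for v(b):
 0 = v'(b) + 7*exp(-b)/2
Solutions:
 v(b) = C1 + 7*exp(-b)/2


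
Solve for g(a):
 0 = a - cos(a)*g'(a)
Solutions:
 g(a) = C1 + Integral(a/cos(a), a)


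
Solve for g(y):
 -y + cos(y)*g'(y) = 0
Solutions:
 g(y) = C1 + Integral(y/cos(y), y)


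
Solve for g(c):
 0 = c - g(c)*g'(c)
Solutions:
 g(c) = -sqrt(C1 + c^2)
 g(c) = sqrt(C1 + c^2)


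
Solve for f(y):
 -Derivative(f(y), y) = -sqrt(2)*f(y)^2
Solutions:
 f(y) = -1/(C1 + sqrt(2)*y)


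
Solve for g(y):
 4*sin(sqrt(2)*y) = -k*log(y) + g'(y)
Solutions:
 g(y) = C1 + k*y*(log(y) - 1) - 2*sqrt(2)*cos(sqrt(2)*y)


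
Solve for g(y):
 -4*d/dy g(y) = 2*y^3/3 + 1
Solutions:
 g(y) = C1 - y^4/24 - y/4


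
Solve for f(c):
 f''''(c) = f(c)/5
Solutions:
 f(c) = C1*exp(-5^(3/4)*c/5) + C2*exp(5^(3/4)*c/5) + C3*sin(5^(3/4)*c/5) + C4*cos(5^(3/4)*c/5)


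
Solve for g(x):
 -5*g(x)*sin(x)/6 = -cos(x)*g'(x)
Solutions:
 g(x) = C1/cos(x)^(5/6)


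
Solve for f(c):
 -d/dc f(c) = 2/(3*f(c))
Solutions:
 f(c) = -sqrt(C1 - 12*c)/3
 f(c) = sqrt(C1 - 12*c)/3


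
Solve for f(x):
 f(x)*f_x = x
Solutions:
 f(x) = -sqrt(C1 + x^2)
 f(x) = sqrt(C1 + x^2)


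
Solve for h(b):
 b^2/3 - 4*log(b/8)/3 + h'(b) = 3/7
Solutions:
 h(b) = C1 - b^3/9 + 4*b*log(b)/3 - 4*b*log(2) - 19*b/21


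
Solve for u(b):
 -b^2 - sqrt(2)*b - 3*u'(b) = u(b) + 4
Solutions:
 u(b) = C1*exp(-b/3) - b^2 - sqrt(2)*b + 6*b - 22 + 3*sqrt(2)


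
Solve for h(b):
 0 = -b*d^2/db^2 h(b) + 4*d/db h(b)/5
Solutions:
 h(b) = C1 + C2*b^(9/5)


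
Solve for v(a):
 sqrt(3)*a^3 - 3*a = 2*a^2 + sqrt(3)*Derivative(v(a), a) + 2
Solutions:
 v(a) = C1 + a^4/4 - 2*sqrt(3)*a^3/9 - sqrt(3)*a^2/2 - 2*sqrt(3)*a/3


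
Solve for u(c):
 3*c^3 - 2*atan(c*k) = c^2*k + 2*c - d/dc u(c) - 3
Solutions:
 u(c) = C1 - 3*c^4/4 + c^3*k/3 + c^2 - 3*c + 2*Piecewise((c*atan(c*k) - log(c^2*k^2 + 1)/(2*k), Ne(k, 0)), (0, True))


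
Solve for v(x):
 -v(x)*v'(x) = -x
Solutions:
 v(x) = -sqrt(C1 + x^2)
 v(x) = sqrt(C1 + x^2)


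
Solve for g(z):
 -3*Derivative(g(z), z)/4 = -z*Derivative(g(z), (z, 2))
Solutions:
 g(z) = C1 + C2*z^(7/4)


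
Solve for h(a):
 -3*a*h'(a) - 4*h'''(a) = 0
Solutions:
 h(a) = C1 + Integral(C2*airyai(-6^(1/3)*a/2) + C3*airybi(-6^(1/3)*a/2), a)


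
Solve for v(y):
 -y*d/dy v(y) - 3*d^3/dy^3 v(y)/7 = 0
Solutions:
 v(y) = C1 + Integral(C2*airyai(-3^(2/3)*7^(1/3)*y/3) + C3*airybi(-3^(2/3)*7^(1/3)*y/3), y)


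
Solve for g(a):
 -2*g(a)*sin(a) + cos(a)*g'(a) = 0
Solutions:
 g(a) = C1/cos(a)^2


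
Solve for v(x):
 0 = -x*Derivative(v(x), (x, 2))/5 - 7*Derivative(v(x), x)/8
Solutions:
 v(x) = C1 + C2/x^(27/8)


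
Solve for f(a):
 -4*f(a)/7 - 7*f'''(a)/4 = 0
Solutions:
 f(a) = C3*exp(-2*14^(1/3)*a/7) + (C1*sin(14^(1/3)*sqrt(3)*a/7) + C2*cos(14^(1/3)*sqrt(3)*a/7))*exp(14^(1/3)*a/7)


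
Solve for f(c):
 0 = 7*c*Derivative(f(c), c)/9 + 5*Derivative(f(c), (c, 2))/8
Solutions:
 f(c) = C1 + C2*erf(2*sqrt(35)*c/15)


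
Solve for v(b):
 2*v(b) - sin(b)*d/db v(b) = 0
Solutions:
 v(b) = C1*(cos(b) - 1)/(cos(b) + 1)


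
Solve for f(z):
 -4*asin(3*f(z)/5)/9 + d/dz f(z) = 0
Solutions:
 Integral(1/asin(3*_y/5), (_y, f(z))) = C1 + 4*z/9


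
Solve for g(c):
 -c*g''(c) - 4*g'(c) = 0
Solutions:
 g(c) = C1 + C2/c^3


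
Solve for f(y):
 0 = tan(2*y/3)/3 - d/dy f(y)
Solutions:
 f(y) = C1 - log(cos(2*y/3))/2


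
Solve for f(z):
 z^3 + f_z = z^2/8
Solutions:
 f(z) = C1 - z^4/4 + z^3/24


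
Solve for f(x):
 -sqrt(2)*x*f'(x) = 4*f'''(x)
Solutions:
 f(x) = C1 + Integral(C2*airyai(-sqrt(2)*x/2) + C3*airybi(-sqrt(2)*x/2), x)


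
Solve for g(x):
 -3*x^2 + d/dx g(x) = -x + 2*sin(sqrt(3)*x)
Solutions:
 g(x) = C1 + x^3 - x^2/2 - 2*sqrt(3)*cos(sqrt(3)*x)/3


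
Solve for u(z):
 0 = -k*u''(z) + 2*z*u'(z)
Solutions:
 u(z) = C1 + C2*erf(z*sqrt(-1/k))/sqrt(-1/k)


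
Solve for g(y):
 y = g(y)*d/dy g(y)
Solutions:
 g(y) = -sqrt(C1 + y^2)
 g(y) = sqrt(C1 + y^2)


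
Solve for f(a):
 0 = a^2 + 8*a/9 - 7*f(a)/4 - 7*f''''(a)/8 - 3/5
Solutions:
 f(a) = 4*a^2/7 + 32*a/63 + (C1*sin(2^(3/4)*a/2) + C2*cos(2^(3/4)*a/2))*exp(-2^(3/4)*a/2) + (C3*sin(2^(3/4)*a/2) + C4*cos(2^(3/4)*a/2))*exp(2^(3/4)*a/2) - 12/35


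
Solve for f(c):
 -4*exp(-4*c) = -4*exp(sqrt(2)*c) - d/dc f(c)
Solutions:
 f(c) = C1 - 2*sqrt(2)*exp(sqrt(2)*c) - exp(-4*c)


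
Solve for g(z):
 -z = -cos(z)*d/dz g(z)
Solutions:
 g(z) = C1 + Integral(z/cos(z), z)


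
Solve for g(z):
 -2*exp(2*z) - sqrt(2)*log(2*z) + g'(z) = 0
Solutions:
 g(z) = C1 + sqrt(2)*z*log(z) + sqrt(2)*z*(-1 + log(2)) + exp(2*z)


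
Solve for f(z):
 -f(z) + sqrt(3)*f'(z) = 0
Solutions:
 f(z) = C1*exp(sqrt(3)*z/3)


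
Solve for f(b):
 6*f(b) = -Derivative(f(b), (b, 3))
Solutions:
 f(b) = C3*exp(-6^(1/3)*b) + (C1*sin(2^(1/3)*3^(5/6)*b/2) + C2*cos(2^(1/3)*3^(5/6)*b/2))*exp(6^(1/3)*b/2)


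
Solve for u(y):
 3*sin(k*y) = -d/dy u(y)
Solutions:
 u(y) = C1 + 3*cos(k*y)/k


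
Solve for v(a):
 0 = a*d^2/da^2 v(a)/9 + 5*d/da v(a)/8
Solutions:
 v(a) = C1 + C2/a^(37/8)


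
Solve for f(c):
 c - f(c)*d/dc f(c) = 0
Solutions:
 f(c) = -sqrt(C1 + c^2)
 f(c) = sqrt(C1 + c^2)


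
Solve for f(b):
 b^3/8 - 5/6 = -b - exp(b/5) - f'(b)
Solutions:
 f(b) = C1 - b^4/32 - b^2/2 + 5*b/6 - 5*exp(b/5)


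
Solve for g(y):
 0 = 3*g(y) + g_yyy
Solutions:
 g(y) = C3*exp(-3^(1/3)*y) + (C1*sin(3^(5/6)*y/2) + C2*cos(3^(5/6)*y/2))*exp(3^(1/3)*y/2)


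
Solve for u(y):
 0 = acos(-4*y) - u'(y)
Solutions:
 u(y) = C1 + y*acos(-4*y) + sqrt(1 - 16*y^2)/4


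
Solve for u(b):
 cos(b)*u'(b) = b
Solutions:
 u(b) = C1 + Integral(b/cos(b), b)


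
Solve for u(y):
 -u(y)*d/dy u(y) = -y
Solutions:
 u(y) = -sqrt(C1 + y^2)
 u(y) = sqrt(C1 + y^2)


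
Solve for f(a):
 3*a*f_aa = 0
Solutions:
 f(a) = C1 + C2*a


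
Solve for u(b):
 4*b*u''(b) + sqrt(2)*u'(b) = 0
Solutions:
 u(b) = C1 + C2*b^(1 - sqrt(2)/4)


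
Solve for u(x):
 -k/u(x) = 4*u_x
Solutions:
 u(x) = -sqrt(C1 - 2*k*x)/2
 u(x) = sqrt(C1 - 2*k*x)/2


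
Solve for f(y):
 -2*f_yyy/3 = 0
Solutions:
 f(y) = C1 + C2*y + C3*y^2


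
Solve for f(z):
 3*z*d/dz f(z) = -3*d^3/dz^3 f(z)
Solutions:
 f(z) = C1 + Integral(C2*airyai(-z) + C3*airybi(-z), z)


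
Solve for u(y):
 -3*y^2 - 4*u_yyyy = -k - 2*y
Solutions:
 u(y) = C1 + C2*y + C3*y^2 + C4*y^3 + k*y^4/96 - y^6/480 + y^5/240


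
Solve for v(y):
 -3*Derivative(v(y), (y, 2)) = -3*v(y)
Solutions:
 v(y) = C1*exp(-y) + C2*exp(y)


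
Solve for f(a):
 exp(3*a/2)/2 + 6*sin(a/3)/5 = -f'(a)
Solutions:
 f(a) = C1 - exp(3*a/2)/3 + 18*cos(a/3)/5


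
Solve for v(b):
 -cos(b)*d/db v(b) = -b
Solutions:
 v(b) = C1 + Integral(b/cos(b), b)


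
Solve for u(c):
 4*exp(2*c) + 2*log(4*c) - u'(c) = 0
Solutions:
 u(c) = C1 + 2*c*log(c) + 2*c*(-1 + 2*log(2)) + 2*exp(2*c)


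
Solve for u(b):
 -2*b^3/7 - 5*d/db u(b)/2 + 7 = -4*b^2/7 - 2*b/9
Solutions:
 u(b) = C1 - b^4/35 + 8*b^3/105 + 2*b^2/45 + 14*b/5


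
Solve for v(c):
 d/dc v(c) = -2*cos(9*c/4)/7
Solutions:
 v(c) = C1 - 8*sin(9*c/4)/63


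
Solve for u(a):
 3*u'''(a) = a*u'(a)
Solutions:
 u(a) = C1 + Integral(C2*airyai(3^(2/3)*a/3) + C3*airybi(3^(2/3)*a/3), a)


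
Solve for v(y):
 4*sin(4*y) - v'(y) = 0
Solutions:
 v(y) = C1 - cos(4*y)


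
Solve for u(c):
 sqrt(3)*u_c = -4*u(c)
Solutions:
 u(c) = C1*exp(-4*sqrt(3)*c/3)


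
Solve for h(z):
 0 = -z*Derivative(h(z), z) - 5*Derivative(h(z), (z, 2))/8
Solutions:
 h(z) = C1 + C2*erf(2*sqrt(5)*z/5)


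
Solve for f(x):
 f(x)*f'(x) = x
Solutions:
 f(x) = -sqrt(C1 + x^2)
 f(x) = sqrt(C1 + x^2)


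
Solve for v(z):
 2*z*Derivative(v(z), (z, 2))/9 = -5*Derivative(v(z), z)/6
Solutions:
 v(z) = C1 + C2/z^(11/4)


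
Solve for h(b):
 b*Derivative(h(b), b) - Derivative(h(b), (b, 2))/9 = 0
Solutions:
 h(b) = C1 + C2*erfi(3*sqrt(2)*b/2)


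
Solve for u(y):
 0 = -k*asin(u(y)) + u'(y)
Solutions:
 Integral(1/asin(_y), (_y, u(y))) = C1 + k*y


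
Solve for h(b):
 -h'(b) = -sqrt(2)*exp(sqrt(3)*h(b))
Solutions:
 h(b) = sqrt(3)*(2*log(-1/(C1 + sqrt(2)*b)) - log(3))/6


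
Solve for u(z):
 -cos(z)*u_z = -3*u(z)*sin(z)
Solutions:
 u(z) = C1/cos(z)^3


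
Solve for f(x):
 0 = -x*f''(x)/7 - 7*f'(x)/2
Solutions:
 f(x) = C1 + C2/x^(47/2)


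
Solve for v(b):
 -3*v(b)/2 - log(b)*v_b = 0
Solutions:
 v(b) = C1*exp(-3*li(b)/2)


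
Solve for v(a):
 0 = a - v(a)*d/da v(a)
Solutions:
 v(a) = -sqrt(C1 + a^2)
 v(a) = sqrt(C1 + a^2)


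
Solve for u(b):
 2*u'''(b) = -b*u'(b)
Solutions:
 u(b) = C1 + Integral(C2*airyai(-2^(2/3)*b/2) + C3*airybi(-2^(2/3)*b/2), b)


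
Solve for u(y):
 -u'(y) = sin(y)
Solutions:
 u(y) = C1 + cos(y)


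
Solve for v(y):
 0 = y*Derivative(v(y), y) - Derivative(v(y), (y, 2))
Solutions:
 v(y) = C1 + C2*erfi(sqrt(2)*y/2)


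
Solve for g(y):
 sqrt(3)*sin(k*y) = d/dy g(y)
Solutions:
 g(y) = C1 - sqrt(3)*cos(k*y)/k


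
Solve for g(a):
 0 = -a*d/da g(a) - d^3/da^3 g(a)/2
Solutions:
 g(a) = C1 + Integral(C2*airyai(-2^(1/3)*a) + C3*airybi(-2^(1/3)*a), a)


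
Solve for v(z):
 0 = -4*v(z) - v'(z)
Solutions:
 v(z) = C1*exp(-4*z)


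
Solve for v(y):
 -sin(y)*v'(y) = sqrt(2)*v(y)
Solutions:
 v(y) = C1*(cos(y) + 1)^(sqrt(2)/2)/(cos(y) - 1)^(sqrt(2)/2)


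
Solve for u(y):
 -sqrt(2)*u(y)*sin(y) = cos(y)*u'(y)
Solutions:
 u(y) = C1*cos(y)^(sqrt(2))


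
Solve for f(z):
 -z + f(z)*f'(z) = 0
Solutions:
 f(z) = -sqrt(C1 + z^2)
 f(z) = sqrt(C1 + z^2)


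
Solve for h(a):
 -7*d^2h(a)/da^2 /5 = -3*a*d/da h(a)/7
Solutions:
 h(a) = C1 + C2*erfi(sqrt(30)*a/14)


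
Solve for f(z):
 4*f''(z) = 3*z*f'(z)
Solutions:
 f(z) = C1 + C2*erfi(sqrt(6)*z/4)


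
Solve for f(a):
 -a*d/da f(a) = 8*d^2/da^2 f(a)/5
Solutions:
 f(a) = C1 + C2*erf(sqrt(5)*a/4)


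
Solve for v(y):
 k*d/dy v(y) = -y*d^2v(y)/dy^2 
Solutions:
 v(y) = C1 + y^(1 - re(k))*(C2*sin(log(y)*Abs(im(k))) + C3*cos(log(y)*im(k)))


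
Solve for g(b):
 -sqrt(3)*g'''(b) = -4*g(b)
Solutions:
 g(b) = C3*exp(2^(2/3)*3^(5/6)*b/3) + (C1*sin(2^(2/3)*3^(1/3)*b/2) + C2*cos(2^(2/3)*3^(1/3)*b/2))*exp(-2^(2/3)*3^(5/6)*b/6)


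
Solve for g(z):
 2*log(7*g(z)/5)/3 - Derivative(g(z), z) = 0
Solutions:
 3*Integral(1/(-log(_y) - log(7) + log(5)), (_y, g(z)))/2 = C1 - z


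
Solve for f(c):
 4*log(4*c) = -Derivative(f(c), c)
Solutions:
 f(c) = C1 - 4*c*log(c) - c*log(256) + 4*c


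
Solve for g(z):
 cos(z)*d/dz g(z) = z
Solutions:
 g(z) = C1 + Integral(z/cos(z), z)


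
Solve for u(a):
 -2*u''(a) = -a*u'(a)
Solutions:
 u(a) = C1 + C2*erfi(a/2)


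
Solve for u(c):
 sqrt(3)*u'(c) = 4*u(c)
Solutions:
 u(c) = C1*exp(4*sqrt(3)*c/3)


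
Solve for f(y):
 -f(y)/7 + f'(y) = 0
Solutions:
 f(y) = C1*exp(y/7)


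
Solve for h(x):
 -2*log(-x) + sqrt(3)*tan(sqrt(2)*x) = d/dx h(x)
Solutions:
 h(x) = C1 - 2*x*log(-x) + 2*x - sqrt(6)*log(cos(sqrt(2)*x))/2


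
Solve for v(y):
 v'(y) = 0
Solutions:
 v(y) = C1


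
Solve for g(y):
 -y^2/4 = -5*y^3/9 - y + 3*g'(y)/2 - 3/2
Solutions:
 g(y) = C1 + 5*y^4/54 - y^3/18 + y^2/3 + y


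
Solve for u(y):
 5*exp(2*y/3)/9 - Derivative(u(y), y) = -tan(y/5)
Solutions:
 u(y) = C1 + 5*exp(2*y/3)/6 - 5*log(cos(y/5))


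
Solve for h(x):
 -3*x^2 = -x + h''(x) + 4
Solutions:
 h(x) = C1 + C2*x - x^4/4 + x^3/6 - 2*x^2


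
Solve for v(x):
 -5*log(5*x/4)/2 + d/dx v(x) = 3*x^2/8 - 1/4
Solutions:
 v(x) = C1 + x^3/8 + 5*x*log(x)/2 - 5*x*log(2) - 11*x/4 + 5*x*log(5)/2


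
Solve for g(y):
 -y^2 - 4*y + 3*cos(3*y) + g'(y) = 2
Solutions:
 g(y) = C1 + y^3/3 + 2*y^2 + 2*y - sin(3*y)


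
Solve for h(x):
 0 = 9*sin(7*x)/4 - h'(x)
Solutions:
 h(x) = C1 - 9*cos(7*x)/28


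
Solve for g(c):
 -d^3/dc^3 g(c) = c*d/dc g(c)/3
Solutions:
 g(c) = C1 + Integral(C2*airyai(-3^(2/3)*c/3) + C3*airybi(-3^(2/3)*c/3), c)


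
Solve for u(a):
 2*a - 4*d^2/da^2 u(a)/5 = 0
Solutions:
 u(a) = C1 + C2*a + 5*a^3/12


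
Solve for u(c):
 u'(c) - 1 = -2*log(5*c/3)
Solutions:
 u(c) = C1 - 2*c*log(c) + c*log(9/25) + 3*c


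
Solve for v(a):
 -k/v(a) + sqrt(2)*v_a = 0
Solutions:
 v(a) = -sqrt(C1 + sqrt(2)*a*k)
 v(a) = sqrt(C1 + sqrt(2)*a*k)


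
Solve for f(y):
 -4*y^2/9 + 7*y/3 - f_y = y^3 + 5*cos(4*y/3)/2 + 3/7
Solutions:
 f(y) = C1 - y^4/4 - 4*y^3/27 + 7*y^2/6 - 3*y/7 - 15*sin(4*y/3)/8


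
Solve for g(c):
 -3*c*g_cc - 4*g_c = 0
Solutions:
 g(c) = C1 + C2/c^(1/3)


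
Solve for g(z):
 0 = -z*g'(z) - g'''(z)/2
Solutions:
 g(z) = C1 + Integral(C2*airyai(-2^(1/3)*z) + C3*airybi(-2^(1/3)*z), z)


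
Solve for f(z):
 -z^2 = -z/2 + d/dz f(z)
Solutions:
 f(z) = C1 - z^3/3 + z^2/4


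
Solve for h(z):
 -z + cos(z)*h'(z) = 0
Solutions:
 h(z) = C1 + Integral(z/cos(z), z)


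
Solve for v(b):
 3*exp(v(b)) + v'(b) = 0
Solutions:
 v(b) = log(1/(C1 + 3*b))


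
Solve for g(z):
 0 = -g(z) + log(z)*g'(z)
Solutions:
 g(z) = C1*exp(li(z))


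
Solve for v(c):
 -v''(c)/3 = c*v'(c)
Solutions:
 v(c) = C1 + C2*erf(sqrt(6)*c/2)


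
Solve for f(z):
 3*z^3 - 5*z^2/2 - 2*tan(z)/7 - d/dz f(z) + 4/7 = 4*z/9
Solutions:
 f(z) = C1 + 3*z^4/4 - 5*z^3/6 - 2*z^2/9 + 4*z/7 + 2*log(cos(z))/7


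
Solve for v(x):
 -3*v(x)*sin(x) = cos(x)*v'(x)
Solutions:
 v(x) = C1*cos(x)^3


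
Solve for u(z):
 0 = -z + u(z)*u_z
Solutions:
 u(z) = -sqrt(C1 + z^2)
 u(z) = sqrt(C1 + z^2)


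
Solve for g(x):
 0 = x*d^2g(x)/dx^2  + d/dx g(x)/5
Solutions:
 g(x) = C1 + C2*x^(4/5)


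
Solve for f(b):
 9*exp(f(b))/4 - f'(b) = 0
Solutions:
 f(b) = log(-1/(C1 + 9*b)) + 2*log(2)


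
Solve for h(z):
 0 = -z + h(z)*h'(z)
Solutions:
 h(z) = -sqrt(C1 + z^2)
 h(z) = sqrt(C1 + z^2)


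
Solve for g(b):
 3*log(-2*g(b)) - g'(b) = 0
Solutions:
 -Integral(1/(log(-_y) + log(2)), (_y, g(b)))/3 = C1 - b


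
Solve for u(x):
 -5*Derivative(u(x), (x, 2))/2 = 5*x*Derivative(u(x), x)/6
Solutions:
 u(x) = C1 + C2*erf(sqrt(6)*x/6)


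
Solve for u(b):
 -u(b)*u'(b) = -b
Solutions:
 u(b) = -sqrt(C1 + b^2)
 u(b) = sqrt(C1 + b^2)


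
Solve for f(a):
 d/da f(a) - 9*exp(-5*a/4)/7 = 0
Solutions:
 f(a) = C1 - 36*exp(-5*a/4)/35


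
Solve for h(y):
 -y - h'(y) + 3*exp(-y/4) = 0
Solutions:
 h(y) = C1 - y^2/2 - 12*exp(-y/4)


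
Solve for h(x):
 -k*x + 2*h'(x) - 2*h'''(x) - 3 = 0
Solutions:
 h(x) = C1 + C2*exp(-x) + C3*exp(x) + k*x^2/4 + 3*x/2


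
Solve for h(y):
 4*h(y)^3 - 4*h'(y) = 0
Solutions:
 h(y) = -sqrt(2)*sqrt(-1/(C1 + y))/2
 h(y) = sqrt(2)*sqrt(-1/(C1 + y))/2


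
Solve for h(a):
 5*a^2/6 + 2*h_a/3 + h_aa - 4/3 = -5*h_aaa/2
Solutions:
 h(a) = C1 - 5*a^3/12 + 15*a^2/8 + 23*a/4 + (C2*sin(sqrt(51)*a/15) + C3*cos(sqrt(51)*a/15))*exp(-a/5)


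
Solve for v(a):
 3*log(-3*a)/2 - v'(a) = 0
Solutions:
 v(a) = C1 + 3*a*log(-a)/2 + 3*a*(-1 + log(3))/2


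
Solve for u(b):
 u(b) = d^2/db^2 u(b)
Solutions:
 u(b) = C1*exp(-b) + C2*exp(b)


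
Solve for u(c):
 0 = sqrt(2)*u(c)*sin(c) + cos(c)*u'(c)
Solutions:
 u(c) = C1*cos(c)^(sqrt(2))


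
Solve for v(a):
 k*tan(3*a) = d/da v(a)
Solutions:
 v(a) = C1 - k*log(cos(3*a))/3


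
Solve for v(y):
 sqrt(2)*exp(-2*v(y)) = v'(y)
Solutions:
 v(y) = log(-sqrt(C1 + 2*sqrt(2)*y))
 v(y) = log(C1 + 2*sqrt(2)*y)/2


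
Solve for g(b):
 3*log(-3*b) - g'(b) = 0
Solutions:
 g(b) = C1 + 3*b*log(-b) + 3*b*(-1 + log(3))


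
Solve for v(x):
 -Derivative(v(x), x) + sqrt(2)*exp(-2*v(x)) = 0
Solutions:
 v(x) = log(-sqrt(C1 + 2*sqrt(2)*x))
 v(x) = log(C1 + 2*sqrt(2)*x)/2


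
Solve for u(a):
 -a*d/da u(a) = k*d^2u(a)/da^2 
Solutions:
 u(a) = C1 + C2*sqrt(k)*erf(sqrt(2)*a*sqrt(1/k)/2)


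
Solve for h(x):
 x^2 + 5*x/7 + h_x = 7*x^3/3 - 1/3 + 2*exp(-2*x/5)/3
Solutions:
 h(x) = C1 + 7*x^4/12 - x^3/3 - 5*x^2/14 - x/3 - 5*exp(-2*x/5)/3


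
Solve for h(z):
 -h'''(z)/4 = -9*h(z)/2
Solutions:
 h(z) = C3*exp(18^(1/3)*z) + (C1*sin(3*2^(1/3)*3^(1/6)*z/2) + C2*cos(3*2^(1/3)*3^(1/6)*z/2))*exp(-18^(1/3)*z/2)


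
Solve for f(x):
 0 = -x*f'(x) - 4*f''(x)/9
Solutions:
 f(x) = C1 + C2*erf(3*sqrt(2)*x/4)


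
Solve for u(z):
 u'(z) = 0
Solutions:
 u(z) = C1


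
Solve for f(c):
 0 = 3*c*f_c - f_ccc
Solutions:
 f(c) = C1 + Integral(C2*airyai(3^(1/3)*c) + C3*airybi(3^(1/3)*c), c)


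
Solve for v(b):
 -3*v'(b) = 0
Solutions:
 v(b) = C1


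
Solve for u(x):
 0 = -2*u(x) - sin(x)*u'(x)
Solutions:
 u(x) = C1*(cos(x) + 1)/(cos(x) - 1)


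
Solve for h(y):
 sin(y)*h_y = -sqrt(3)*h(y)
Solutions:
 h(y) = C1*(cos(y) + 1)^(sqrt(3)/2)/(cos(y) - 1)^(sqrt(3)/2)


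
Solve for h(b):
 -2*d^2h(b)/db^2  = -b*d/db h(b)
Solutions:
 h(b) = C1 + C2*erfi(b/2)


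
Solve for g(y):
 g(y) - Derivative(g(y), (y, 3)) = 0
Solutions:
 g(y) = C3*exp(y) + (C1*sin(sqrt(3)*y/2) + C2*cos(sqrt(3)*y/2))*exp(-y/2)


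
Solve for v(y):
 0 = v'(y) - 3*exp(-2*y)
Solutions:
 v(y) = C1 - 3*exp(-2*y)/2


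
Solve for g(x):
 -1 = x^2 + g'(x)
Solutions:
 g(x) = C1 - x^3/3 - x


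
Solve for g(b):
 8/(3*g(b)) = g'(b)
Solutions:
 g(b) = -sqrt(C1 + 48*b)/3
 g(b) = sqrt(C1 + 48*b)/3


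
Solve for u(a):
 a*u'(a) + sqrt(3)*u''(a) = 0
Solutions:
 u(a) = C1 + C2*erf(sqrt(2)*3^(3/4)*a/6)


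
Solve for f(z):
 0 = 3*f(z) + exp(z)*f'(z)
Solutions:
 f(z) = C1*exp(3*exp(-z))


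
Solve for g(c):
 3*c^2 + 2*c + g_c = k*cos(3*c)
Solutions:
 g(c) = C1 - c^3 - c^2 + k*sin(3*c)/3


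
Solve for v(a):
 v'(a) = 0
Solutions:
 v(a) = C1


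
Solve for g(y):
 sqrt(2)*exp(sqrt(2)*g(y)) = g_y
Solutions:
 g(y) = sqrt(2)*(2*log(-1/(C1 + sqrt(2)*y)) - log(2))/4


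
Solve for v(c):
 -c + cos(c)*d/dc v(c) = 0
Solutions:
 v(c) = C1 + Integral(c/cos(c), c)


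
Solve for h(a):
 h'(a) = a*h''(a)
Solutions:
 h(a) = C1 + C2*a^2


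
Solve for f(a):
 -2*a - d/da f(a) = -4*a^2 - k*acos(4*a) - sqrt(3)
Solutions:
 f(a) = C1 + 4*a^3/3 - a^2 + sqrt(3)*a + k*(a*acos(4*a) - sqrt(1 - 16*a^2)/4)


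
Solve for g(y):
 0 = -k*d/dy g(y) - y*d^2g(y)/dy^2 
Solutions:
 g(y) = C1 + y^(1 - re(k))*(C2*sin(log(y)*Abs(im(k))) + C3*cos(log(y)*im(k)))


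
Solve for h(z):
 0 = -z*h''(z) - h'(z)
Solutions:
 h(z) = C1 + C2*log(z)


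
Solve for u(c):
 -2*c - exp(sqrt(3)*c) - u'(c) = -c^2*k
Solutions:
 u(c) = C1 + c^3*k/3 - c^2 - sqrt(3)*exp(sqrt(3)*c)/3


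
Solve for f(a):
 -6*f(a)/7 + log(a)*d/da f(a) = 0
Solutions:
 f(a) = C1*exp(6*li(a)/7)


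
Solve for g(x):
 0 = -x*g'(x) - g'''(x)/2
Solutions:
 g(x) = C1 + Integral(C2*airyai(-2^(1/3)*x) + C3*airybi(-2^(1/3)*x), x)


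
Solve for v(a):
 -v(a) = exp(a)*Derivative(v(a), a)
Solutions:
 v(a) = C1*exp(exp(-a))


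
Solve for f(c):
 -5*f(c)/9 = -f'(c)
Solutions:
 f(c) = C1*exp(5*c/9)


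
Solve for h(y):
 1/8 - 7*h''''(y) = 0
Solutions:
 h(y) = C1 + C2*y + C3*y^2 + C4*y^3 + y^4/1344


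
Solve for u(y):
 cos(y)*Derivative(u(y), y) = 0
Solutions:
 u(y) = C1


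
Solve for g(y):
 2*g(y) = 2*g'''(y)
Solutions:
 g(y) = C3*exp(y) + (C1*sin(sqrt(3)*y/2) + C2*cos(sqrt(3)*y/2))*exp(-y/2)


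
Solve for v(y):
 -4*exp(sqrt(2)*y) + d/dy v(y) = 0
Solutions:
 v(y) = C1 + 2*sqrt(2)*exp(sqrt(2)*y)


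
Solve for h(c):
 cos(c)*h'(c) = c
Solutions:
 h(c) = C1 + Integral(c/cos(c), c)


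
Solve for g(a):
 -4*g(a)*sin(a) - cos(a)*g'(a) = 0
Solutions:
 g(a) = C1*cos(a)^4


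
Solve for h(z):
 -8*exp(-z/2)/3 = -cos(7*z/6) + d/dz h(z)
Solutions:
 h(z) = C1 + 6*sin(7*z/6)/7 + 16*exp(-z/2)/3


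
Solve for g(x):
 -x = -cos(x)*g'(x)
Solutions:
 g(x) = C1 + Integral(x/cos(x), x)


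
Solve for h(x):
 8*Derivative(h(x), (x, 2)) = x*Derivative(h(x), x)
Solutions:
 h(x) = C1 + C2*erfi(x/4)


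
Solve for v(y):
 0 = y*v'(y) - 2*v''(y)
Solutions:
 v(y) = C1 + C2*erfi(y/2)


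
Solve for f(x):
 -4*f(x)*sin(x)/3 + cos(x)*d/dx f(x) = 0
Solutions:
 f(x) = C1/cos(x)^(4/3)


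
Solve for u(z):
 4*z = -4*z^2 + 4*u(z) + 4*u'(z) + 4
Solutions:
 u(z) = C1*exp(-z) + z^2 - z


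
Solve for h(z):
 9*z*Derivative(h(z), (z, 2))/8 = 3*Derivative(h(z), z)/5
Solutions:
 h(z) = C1 + C2*z^(23/15)


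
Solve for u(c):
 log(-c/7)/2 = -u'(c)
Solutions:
 u(c) = C1 - c*log(-c)/2 + c*(1 + log(7))/2


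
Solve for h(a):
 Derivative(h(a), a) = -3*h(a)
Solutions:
 h(a) = C1*exp(-3*a)


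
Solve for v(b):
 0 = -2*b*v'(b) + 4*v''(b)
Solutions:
 v(b) = C1 + C2*erfi(b/2)


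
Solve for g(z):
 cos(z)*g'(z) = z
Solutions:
 g(z) = C1 + Integral(z/cos(z), z)


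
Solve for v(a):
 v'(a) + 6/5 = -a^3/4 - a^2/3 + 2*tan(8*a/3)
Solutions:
 v(a) = C1 - a^4/16 - a^3/9 - 6*a/5 - 3*log(cos(8*a/3))/4


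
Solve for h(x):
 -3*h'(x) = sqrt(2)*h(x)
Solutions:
 h(x) = C1*exp(-sqrt(2)*x/3)


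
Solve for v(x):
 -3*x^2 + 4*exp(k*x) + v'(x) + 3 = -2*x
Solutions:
 v(x) = C1 + x^3 - x^2 - 3*x - 4*exp(k*x)/k


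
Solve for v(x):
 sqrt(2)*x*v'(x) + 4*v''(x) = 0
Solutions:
 v(x) = C1 + C2*erf(2^(3/4)*x/4)


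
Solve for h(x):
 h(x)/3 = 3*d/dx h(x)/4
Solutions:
 h(x) = C1*exp(4*x/9)


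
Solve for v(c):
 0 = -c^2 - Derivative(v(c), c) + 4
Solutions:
 v(c) = C1 - c^3/3 + 4*c


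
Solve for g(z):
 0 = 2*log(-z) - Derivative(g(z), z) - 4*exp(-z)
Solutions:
 g(z) = C1 + 2*z*log(-z) - 2*z + 4*exp(-z)


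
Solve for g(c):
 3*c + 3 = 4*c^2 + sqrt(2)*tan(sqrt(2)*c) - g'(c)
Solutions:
 g(c) = C1 + 4*c^3/3 - 3*c^2/2 - 3*c - log(cos(sqrt(2)*c))


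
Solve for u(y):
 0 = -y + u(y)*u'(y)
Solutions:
 u(y) = -sqrt(C1 + y^2)
 u(y) = sqrt(C1 + y^2)


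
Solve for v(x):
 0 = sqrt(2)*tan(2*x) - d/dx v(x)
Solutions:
 v(x) = C1 - sqrt(2)*log(cos(2*x))/2


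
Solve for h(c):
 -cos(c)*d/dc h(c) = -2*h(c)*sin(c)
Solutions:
 h(c) = C1/cos(c)^2


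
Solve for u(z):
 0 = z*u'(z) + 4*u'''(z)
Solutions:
 u(z) = C1 + Integral(C2*airyai(-2^(1/3)*z/2) + C3*airybi(-2^(1/3)*z/2), z)


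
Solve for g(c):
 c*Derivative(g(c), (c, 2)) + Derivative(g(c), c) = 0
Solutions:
 g(c) = C1 + C2*log(c)


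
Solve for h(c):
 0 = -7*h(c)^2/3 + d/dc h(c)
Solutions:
 h(c) = -3/(C1 + 7*c)


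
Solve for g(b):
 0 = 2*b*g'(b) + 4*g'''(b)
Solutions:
 g(b) = C1 + Integral(C2*airyai(-2^(2/3)*b/2) + C3*airybi(-2^(2/3)*b/2), b)


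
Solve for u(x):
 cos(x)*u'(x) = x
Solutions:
 u(x) = C1 + Integral(x/cos(x), x)


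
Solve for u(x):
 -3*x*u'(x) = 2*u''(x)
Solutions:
 u(x) = C1 + C2*erf(sqrt(3)*x/2)


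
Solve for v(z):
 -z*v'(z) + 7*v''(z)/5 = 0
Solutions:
 v(z) = C1 + C2*erfi(sqrt(70)*z/14)


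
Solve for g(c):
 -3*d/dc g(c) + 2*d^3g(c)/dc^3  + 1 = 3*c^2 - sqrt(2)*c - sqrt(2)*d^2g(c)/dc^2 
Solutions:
 g(c) = C1 + C2*exp(c*(-sqrt(2) + sqrt(26))/4) + C3*exp(-c*(sqrt(2) + sqrt(26))/4) - c^3/3 - sqrt(2)*c^2/6 - 11*c/9


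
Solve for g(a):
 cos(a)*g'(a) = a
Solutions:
 g(a) = C1 + Integral(a/cos(a), a)


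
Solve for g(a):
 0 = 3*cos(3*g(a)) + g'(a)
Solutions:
 g(a) = -asin((C1 + exp(18*a))/(C1 - exp(18*a)))/3 + pi/3
 g(a) = asin((C1 + exp(18*a))/(C1 - exp(18*a)))/3


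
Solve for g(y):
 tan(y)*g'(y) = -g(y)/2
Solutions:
 g(y) = C1/sqrt(sin(y))


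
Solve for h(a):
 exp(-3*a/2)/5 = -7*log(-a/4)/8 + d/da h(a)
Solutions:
 h(a) = C1 + 7*a*log(-a)/8 + 7*a*(-2*log(2) - 1)/8 - 2*exp(-3*a/2)/15


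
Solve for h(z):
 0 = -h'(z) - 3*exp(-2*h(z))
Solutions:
 h(z) = log(-sqrt(C1 - 6*z))
 h(z) = log(C1 - 6*z)/2


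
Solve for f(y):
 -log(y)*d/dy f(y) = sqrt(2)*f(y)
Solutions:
 f(y) = C1*exp(-sqrt(2)*li(y))


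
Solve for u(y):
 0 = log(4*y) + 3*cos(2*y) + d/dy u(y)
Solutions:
 u(y) = C1 - y*log(y) - 2*y*log(2) + y - 3*sin(2*y)/2


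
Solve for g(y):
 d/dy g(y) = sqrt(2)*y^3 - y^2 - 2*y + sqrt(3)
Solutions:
 g(y) = C1 + sqrt(2)*y^4/4 - y^3/3 - y^2 + sqrt(3)*y


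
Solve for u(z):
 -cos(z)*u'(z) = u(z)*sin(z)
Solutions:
 u(z) = C1*cos(z)


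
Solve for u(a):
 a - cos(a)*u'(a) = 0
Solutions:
 u(a) = C1 + Integral(a/cos(a), a)


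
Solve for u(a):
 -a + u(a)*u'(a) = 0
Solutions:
 u(a) = -sqrt(C1 + a^2)
 u(a) = sqrt(C1 + a^2)


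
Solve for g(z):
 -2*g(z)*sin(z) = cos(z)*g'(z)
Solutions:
 g(z) = C1*cos(z)^2


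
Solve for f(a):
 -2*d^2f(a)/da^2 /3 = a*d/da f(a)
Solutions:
 f(a) = C1 + C2*erf(sqrt(3)*a/2)


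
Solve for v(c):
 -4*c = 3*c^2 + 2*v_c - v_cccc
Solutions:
 v(c) = C1 + C4*exp(2^(1/3)*c) - c^3/2 - c^2 + (C2*sin(2^(1/3)*sqrt(3)*c/2) + C3*cos(2^(1/3)*sqrt(3)*c/2))*exp(-2^(1/3)*c/2)


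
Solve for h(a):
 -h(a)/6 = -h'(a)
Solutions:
 h(a) = C1*exp(a/6)


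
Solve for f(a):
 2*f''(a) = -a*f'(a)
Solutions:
 f(a) = C1 + C2*erf(a/2)


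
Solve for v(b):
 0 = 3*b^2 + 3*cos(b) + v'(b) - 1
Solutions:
 v(b) = C1 - b^3 + b - 3*sin(b)


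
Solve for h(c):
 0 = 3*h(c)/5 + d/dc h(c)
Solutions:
 h(c) = C1*exp(-3*c/5)


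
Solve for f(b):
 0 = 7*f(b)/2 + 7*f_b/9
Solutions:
 f(b) = C1*exp(-9*b/2)


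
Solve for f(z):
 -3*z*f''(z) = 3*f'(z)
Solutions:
 f(z) = C1 + C2*log(z)


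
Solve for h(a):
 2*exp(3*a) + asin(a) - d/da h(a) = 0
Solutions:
 h(a) = C1 + a*asin(a) + sqrt(1 - a^2) + 2*exp(3*a)/3


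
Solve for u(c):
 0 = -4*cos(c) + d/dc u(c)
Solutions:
 u(c) = C1 + 4*sin(c)


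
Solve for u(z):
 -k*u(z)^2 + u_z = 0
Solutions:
 u(z) = -1/(C1 + k*z)


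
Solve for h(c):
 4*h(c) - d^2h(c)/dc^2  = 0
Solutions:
 h(c) = C1*exp(-2*c) + C2*exp(2*c)


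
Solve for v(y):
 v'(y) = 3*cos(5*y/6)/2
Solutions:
 v(y) = C1 + 9*sin(5*y/6)/5


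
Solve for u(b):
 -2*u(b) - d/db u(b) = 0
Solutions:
 u(b) = C1*exp(-2*b)


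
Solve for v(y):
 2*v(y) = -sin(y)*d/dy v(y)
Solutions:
 v(y) = C1*(cos(y) + 1)/(cos(y) - 1)


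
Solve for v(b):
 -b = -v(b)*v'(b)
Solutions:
 v(b) = -sqrt(C1 + b^2)
 v(b) = sqrt(C1 + b^2)


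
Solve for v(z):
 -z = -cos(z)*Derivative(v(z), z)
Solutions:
 v(z) = C1 + Integral(z/cos(z), z)


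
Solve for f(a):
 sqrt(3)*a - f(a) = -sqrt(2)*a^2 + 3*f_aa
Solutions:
 f(a) = C1*sin(sqrt(3)*a/3) + C2*cos(sqrt(3)*a/3) + sqrt(2)*a^2 + sqrt(3)*a - 6*sqrt(2)


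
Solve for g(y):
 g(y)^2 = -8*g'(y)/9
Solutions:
 g(y) = 8/(C1 + 9*y)


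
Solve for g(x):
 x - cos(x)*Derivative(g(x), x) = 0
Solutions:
 g(x) = C1 + Integral(x/cos(x), x)


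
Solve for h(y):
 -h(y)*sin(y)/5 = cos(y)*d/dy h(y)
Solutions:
 h(y) = C1*cos(y)^(1/5)


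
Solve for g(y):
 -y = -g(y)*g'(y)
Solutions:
 g(y) = -sqrt(C1 + y^2)
 g(y) = sqrt(C1 + y^2)


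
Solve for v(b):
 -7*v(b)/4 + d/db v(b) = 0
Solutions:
 v(b) = C1*exp(7*b/4)


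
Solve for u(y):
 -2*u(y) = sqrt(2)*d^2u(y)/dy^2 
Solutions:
 u(y) = C1*sin(2^(1/4)*y) + C2*cos(2^(1/4)*y)


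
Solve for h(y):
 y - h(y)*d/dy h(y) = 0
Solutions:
 h(y) = -sqrt(C1 + y^2)
 h(y) = sqrt(C1 + y^2)


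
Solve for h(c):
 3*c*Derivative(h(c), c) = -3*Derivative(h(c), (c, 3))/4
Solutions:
 h(c) = C1 + Integral(C2*airyai(-2^(2/3)*c) + C3*airybi(-2^(2/3)*c), c)


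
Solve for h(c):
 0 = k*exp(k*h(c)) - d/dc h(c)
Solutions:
 h(c) = Piecewise((log(-1/(C1*k + c*k^2))/k, Ne(k, 0)), (nan, True))
 h(c) = Piecewise((C1 + c*k, Eq(k, 0)), (nan, True))


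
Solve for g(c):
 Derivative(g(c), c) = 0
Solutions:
 g(c) = C1


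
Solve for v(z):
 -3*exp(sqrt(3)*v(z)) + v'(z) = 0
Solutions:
 v(z) = sqrt(3)*(2*log(-1/(C1 + 3*z)) - log(3))/6
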